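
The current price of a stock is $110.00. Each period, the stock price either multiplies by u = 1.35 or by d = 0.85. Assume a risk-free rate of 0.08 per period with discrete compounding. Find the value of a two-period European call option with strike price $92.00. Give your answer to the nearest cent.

Risk-neutral probability p = (1 + 0.08 − 0.85)/(1.35 − 0.85) = 0.2300/0.5000 = 0.4600
Terminal stock prices: S_uu = 200.5, S_ud = 126.2, S_dd = 79.47
Terminal payoffs (S − K): max(108.5, 0) = 108.5, max(34.22, 0) = 34.22, max(-12.53, 0) = 0
Node u (S = 148.5): V_u = 1/1.08·[0.4600·108.4750 + 0.5400·34.2250] = 63.3148
Node d (S = 93.5): V_d = 1/1.08·[0.4600·34.2250 + 0.5400·0.0000] = 14.5773
Node 0 (S = 110): V_0 = 1/1.08·[0.4600·63.3148 + 0.5400·14.5773] = 34.2561

$34.26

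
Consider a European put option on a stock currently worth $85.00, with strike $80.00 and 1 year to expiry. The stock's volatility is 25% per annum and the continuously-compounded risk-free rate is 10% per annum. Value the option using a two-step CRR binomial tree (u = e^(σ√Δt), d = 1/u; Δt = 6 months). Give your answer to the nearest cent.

CRR parameters: u = e^(σ√Δt) = e^(0.25·√0.5) = 1.1934, d = 1/u = 0.8380
Per-period rate: rΔt = 0.1·0.5 = 0.05, so R = e^0.05 = 1.0513
Risk-neutral probability p = (e^0.05 − 0.8380)/(1.1934 − 0.8380) = 0.2133/0.3554 = 0.6002
Terminal stock prices: S_uu = 121.1, S_ud = 85, S_dd = 59.69
Terminal payoffs (K − S): max(-41.05, 0) = 0, max(-5, 0) = 0, max(20.31, 0) = 20.31
Node u (S = 101.4): V_u = e^(−0.05)·[0.6002·0.0000 + 0.3998·0.0000] = 0.0000
Node d (S = 71.23): V_d = e^(−0.05)·[0.6002·0.0000 + 0.3998·20.3140] = 7.7257
Node 0 (S = 85): V_0 = e^(−0.05)·[0.6002·0.0000 + 0.3998·7.7257] = 2.9382

$2.94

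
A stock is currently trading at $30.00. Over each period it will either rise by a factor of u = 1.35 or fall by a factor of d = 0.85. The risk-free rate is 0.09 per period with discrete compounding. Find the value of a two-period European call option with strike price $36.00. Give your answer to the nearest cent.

Risk-neutral probability p = (1 + 0.09 − 0.85)/(1.35 − 0.85) = 0.2400/0.5000 = 0.4800
Terminal stock prices: S_uu = 54.68, S_ud = 34.42, S_dd = 21.67
Terminal payoffs (S − K): max(18.68, 0) = 18.68, max(-1.575, 0) = 0, max(-14.33, 0) = 0
Node u (S = 40.5): V_u = 1/1.09·[0.4800·18.6750 + 0.5200·0.0000] = 8.2239
Node d (S = 25.5): V_d = 1/1.09·[0.4800·0.0000 + 0.5200·0.0000] = 0.0000
Node 0 (S = 30): V_0 = 1/1.09·[0.4800·8.2239 + 0.5200·0.0000] = 3.6215

$3.62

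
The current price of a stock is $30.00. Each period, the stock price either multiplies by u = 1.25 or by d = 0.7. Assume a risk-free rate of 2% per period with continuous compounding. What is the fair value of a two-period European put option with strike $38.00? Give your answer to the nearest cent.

$9.40

Risk-neutral probability p = (e^0.02 − 0.7)/(1.25 − 0.7) = 0.3202/0.5500 = 0.5822
Terminal stock prices: S_uu = 46.88, S_ud = 26.25, S_dd = 14.7
Terminal payoffs (K − S): max(-8.875, 0) = 0, max(11.75, 0) = 11.75, max(23.3, 0) = 23.3
Node u (S = 37.5): V_u = e^(−0.02)·[0.5822·0.0000 + 0.4178·11.7500] = 4.8121
Node d (S = 21): V_d = e^(−0.02)·[0.5822·11.7500 + 0.4178·23.3000] = 16.2475
Node 0 (S = 30): V_0 = e^(−0.02)·[0.5822·4.8121 + 0.4178·16.2475] = 9.4001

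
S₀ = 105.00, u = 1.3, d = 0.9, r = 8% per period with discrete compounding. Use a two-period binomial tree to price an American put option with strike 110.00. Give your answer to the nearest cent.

7.89

Risk-neutral probability p = (1 + 0.08 − 0.9)/(1.3 − 0.9) = 0.1800/0.4000 = 0.4500
Terminal stock prices: S_uu = 177.5, S_ud = 122.9, S_dd = 85.05
Terminal payoffs (K − S): max(-67.45, 0) = 0, max(-12.85, 0) = 0, max(24.95, 0) = 24.95
Node u (S = 136.5): continuation = 1/1.08·[0.4500·0.0000 + 0.5500·0.0000] = 0.0000; exercise value = 0.0000 ≤ continuation, so V_u = 0.0000
Node d (S = 94.5): continuation = 1/1.08·[0.4500·0.0000 + 0.5500·24.9500] = 12.7060; exercise value = 15.5000 > continuation, so V_d = 15.5000 (exercise)
Node 0 (S = 105): continuation = 1/1.08·[0.4500·0.0000 + 0.5500·15.5000] = 7.8935; exercise value = 5.0000 ≤ continuation, so V_0 = 7.8935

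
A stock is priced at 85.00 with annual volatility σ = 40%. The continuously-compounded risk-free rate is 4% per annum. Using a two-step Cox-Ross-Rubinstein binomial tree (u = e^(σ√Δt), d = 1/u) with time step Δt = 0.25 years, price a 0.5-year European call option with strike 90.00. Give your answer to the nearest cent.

CRR parameters: u = e^(σ√Δt) = e^(0.4·√0.25) = 1.2214, d = 1/u = 0.8187
Per-period rate: rΔt = 0.04·0.25 = 0.01, so R = e^0.01 = 1.0101
Risk-neutral probability p = (e^0.01 − 0.8187)/(1.2214 − 0.8187) = 0.1913/0.4027 = 0.4751
Terminal stock prices: S_uu = 126.8, S_ud = 85, S_dd = 56.98
Terminal payoffs (S − K): max(36.81, 0) = 36.81, max(-5, 0) = 0, max(-33.02, 0) = 0
Node u (S = 103.8): V_u = e^(−0.01)·[0.4751·36.8051 + 0.5249·0.0000] = 17.3130
Node d (S = 69.59): V_d = e^(−0.01)·[0.4751·0.0000 + 0.5249·0.0000] = 0.0000
Node 0 (S = 85): V_0 = e^(−0.01)·[0.4751·17.3130 + 0.5249·0.0000] = 8.1440

8.14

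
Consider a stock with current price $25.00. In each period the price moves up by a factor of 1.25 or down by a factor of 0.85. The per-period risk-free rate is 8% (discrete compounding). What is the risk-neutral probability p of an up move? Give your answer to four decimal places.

Risk-neutral probability p = (1 + 0.08 − 0.85)/(1.25 − 0.85) = 0.2300/0.4000 = 0.5750

p = 0.5750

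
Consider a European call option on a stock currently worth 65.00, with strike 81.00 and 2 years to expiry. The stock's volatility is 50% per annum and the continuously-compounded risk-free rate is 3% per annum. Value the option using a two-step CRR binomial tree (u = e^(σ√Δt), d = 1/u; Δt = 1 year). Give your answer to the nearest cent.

14.91

CRR parameters: u = e^(σ√Δt) = e^(0.5·√1) = 1.6487, d = 1/u = 0.6065
Per-period rate: rΔt = 0.03·1 = 0.03, so R = e^0.03 = 1.0305
Risk-neutral probability p = (e^0.03 − 0.6065)/(1.6487 − 0.6065) = 0.4239/1.0422 = 0.4068
Terminal stock prices: S_uu = 176.7, S_ud = 65, S_dd = 23.91
Terminal payoffs (S − K): max(95.69, 0) = 95.69, max(-16, 0) = 0, max(-57.09, 0) = 0
Node u (S = 107.2): V_u = e^(−0.03)·[0.4068·95.6883 + 0.5932·0.0000] = 37.7721
Node d (S = 39.42): V_d = e^(−0.03)·[0.4068·0.0000 + 0.5932·0.0000] = 0.0000
Node 0 (S = 65): V_0 = e^(−0.03)·[0.4068·37.7721 + 0.5932·0.0000] = 14.9102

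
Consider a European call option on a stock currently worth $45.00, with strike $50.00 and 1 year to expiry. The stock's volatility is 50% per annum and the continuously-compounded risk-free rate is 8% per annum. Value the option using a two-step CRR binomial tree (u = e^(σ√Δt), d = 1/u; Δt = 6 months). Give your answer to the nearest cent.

$8.38

CRR parameters: u = e^(σ√Δt) = e^(0.5·√0.5) = 1.4241, d = 1/u = 0.7022
Per-period rate: rΔt = 0.08·0.5 = 0.04, so R = e^0.04 = 1.0408
Risk-neutral probability p = (e^0.04 − 0.7022)/(1.4241 − 0.7022) = 0.3386/0.7219 = 0.4691
Terminal stock prices: S_uu = 91.27, S_ud = 45, S_dd = 22.19
Terminal payoffs (S − K): max(41.27, 0) = 41.27, max(-5, 0) = 0, max(-27.81, 0) = 0
Node u (S = 64.09): V_u = e^(−0.04)·[0.4691·41.2652 + 0.5309·0.0000] = 18.5965
Node d (S = 31.6): V_d = e^(−0.04)·[0.4691·0.0000 + 0.5309·0.0000] = 0.0000
Node 0 (S = 45): V_0 = e^(−0.04)·[0.4691·18.5965 + 0.5309·0.0000] = 8.3807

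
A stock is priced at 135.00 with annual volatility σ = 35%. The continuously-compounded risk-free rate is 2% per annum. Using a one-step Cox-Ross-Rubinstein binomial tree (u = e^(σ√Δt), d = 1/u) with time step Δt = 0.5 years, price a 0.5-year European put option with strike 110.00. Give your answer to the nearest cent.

2.46

CRR parameters: u = e^(σ√Δt) = e^(0.35·√0.5) = 1.2808, d = 1/u = 0.7808
Per-period rate: rΔt = 0.02·0.5 = 0.01, so R = e^0.01 = 1.0101
Risk-neutral probability p = (e^0.01 − 0.7808)/(1.2808 − 0.7808) = 0.2293/0.5000 = 0.4585
Terminal stock prices: S_u = 172.9, S_d = 105.4
Terminal payoffs (K − S): max(-62.91, 0) = 0, max(4.597, 0) = 4.597
Node 0 (S = 135): V_0 = e^(−0.01)·[0.4585·0.0000 + 0.5415·4.5974] = 2.4645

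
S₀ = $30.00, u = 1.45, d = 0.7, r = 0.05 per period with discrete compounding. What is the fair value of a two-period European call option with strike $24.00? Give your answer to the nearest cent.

$10.63

Risk-neutral probability p = (1 + 0.05 − 0.7)/(1.45 − 0.7) = 0.3500/0.7500 = 0.4667
Terminal stock prices: S_uu = 63.08, S_ud = 30.45, S_dd = 14.7
Terminal payoffs (S − K): max(39.08, 0) = 39.08, max(6.45, 0) = 6.45, max(-9.3, 0) = 0
Node u (S = 43.5): V_u = 1/1.05·[0.4667·39.0750 + 0.5333·6.4500] = 20.6429
Node d (S = 21): V_d = 1/1.05·[0.4667·6.4500 + 0.5333·0.0000] = 2.8667
Node 0 (S = 30): V_0 = 1/1.05·[0.4667·20.6429 + 0.5333·2.8667] = 10.6307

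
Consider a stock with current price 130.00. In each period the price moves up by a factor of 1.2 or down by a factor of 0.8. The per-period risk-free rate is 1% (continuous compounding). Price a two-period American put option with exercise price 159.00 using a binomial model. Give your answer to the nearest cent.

34.22

Risk-neutral probability p = (e^0.01 − 0.8)/(1.2 − 0.8) = 0.2101/0.4000 = 0.5251
Terminal stock prices: S_uu = 187.2, S_ud = 124.8, S_dd = 83.2
Terminal payoffs (K − S): max(-28.2, 0) = 0, max(34.2, 0) = 34.2, max(75.8, 0) = 75.8
Node u (S = 156): continuation = e^(−0.01)·[0.5251·0.0000 + 0.4749·34.2000] = 16.0791; exercise value = 3.0000 ≤ continuation, so V_u = 16.0791
Node d (S = 104): continuation = e^(−0.01)·[0.5251·34.2000 + 0.4749·75.8000] = 53.4179; exercise value = 55.0000 > continuation, so V_d = 55.0000 (exercise)
Node 0 (S = 130): continuation = e^(−0.01)·[0.5251·16.0791 + 0.4749·55.0000] = 34.2178; exercise value = 29.0000 ≤ continuation, so V_0 = 34.2178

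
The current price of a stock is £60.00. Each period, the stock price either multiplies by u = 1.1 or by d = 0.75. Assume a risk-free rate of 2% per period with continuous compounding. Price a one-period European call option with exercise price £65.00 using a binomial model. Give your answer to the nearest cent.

Risk-neutral probability p = (e^0.02 − 0.75)/(1.1 − 0.75) = 0.2702/0.3500 = 0.7720
Terminal stock prices: S_u = 66, S_d = 45
Terminal payoffs (S − K): max(1, 0) = 1, max(-20, 0) = 0
Node 0 (S = 60): V_0 = e^(−0.02)·[0.7720·1.0000 + 0.2280·0.0000] = 0.7567

£0.76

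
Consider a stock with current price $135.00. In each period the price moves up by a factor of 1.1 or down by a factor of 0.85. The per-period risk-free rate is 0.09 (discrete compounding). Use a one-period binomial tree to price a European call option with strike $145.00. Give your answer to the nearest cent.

$3.08

Risk-neutral probability p = (1 + 0.09 − 0.85)/(1.1 − 0.85) = 0.2400/0.2500 = 0.9600
Terminal stock prices: S_u = 148.5, S_d = 114.8
Terminal payoffs (S − K): max(3.5, 0) = 3.5, max(-30.25, 0) = 0
Node 0 (S = 135): V_0 = 1/1.09·[0.9600·3.5000 + 0.0400·0.0000] = 3.0826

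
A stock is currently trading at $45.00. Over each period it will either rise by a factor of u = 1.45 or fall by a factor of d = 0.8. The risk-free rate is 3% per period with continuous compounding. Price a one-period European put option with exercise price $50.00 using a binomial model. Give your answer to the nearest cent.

$8.77

Risk-neutral probability p = (e^0.03 − 0.8)/(1.45 − 0.8) = 0.2305/0.6500 = 0.3545
Terminal stock prices: S_u = 65.25, S_d = 36
Terminal payoffs (K − S): max(-15.25, 0) = 0, max(14, 0) = 14
Node 0 (S = 45): V_0 = e^(−0.03)·[0.3545·0.0000 + 0.6455·14.0000] = 8.7693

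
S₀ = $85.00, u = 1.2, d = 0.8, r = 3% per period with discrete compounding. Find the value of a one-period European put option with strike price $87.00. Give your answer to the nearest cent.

Risk-neutral probability p = (1 + 0.03 − 0.8)/(1.2 − 0.8) = 0.2300/0.4000 = 0.5750
Terminal stock prices: S_u = 102, S_d = 68
Terminal payoffs (K − S): max(-15, 0) = 0, max(19, 0) = 19
Node 0 (S = 85): V_0 = 1/1.03·[0.5750·0.0000 + 0.4250·19.0000] = 7.8398

$7.84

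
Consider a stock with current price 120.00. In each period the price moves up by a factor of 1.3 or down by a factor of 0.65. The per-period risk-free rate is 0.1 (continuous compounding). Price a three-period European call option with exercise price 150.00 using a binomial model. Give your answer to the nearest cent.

28.91

Risk-neutral probability p = (e^0.1 − 0.65)/(1.3 − 0.65) = 0.4552/0.6500 = 0.7003
Terminal stock prices: S_uuu = 263.6, S_uud = 131.8, S_udd = 65.91, S_ddd = 32.95
Terminal payoffs (S − K): max(113.6, 0) = 113.6, max(-18.18, 0) = 0, max(-84.09, 0) = 0, max(-117, 0) = 0
Node uu (S = 202.8): V_uu = e^(−0.1)·[0.7003·113.6400 + 0.2997·0.0000] = 72.0050
Node ud (S = 101.4): V_ud = e^(−0.1)·[0.7003·0.0000 + 0.2997·0.0000] = 0.0000
Node dd (S = 50.7): V_dd = e^(−0.1)·[0.7003·0.0000 + 0.2997·0.0000] = 0.0000
Node u (S = 156): V_u = e^(−0.1)·[0.7003·72.0050 + 0.2997·0.0000] = 45.6241
Node d (S = 78): V_d = e^(−0.1)·[0.7003·0.0000 + 0.2997·0.0000] = 0.0000
Node 0 (S = 120): V_0 = e^(−0.1)·[0.7003·45.6241 + 0.2997·0.0000] = 28.9086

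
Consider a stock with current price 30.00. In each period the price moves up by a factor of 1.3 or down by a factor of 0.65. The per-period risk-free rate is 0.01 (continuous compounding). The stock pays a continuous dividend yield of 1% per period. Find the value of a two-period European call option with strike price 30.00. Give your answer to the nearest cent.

5.88

Per-period risk-free factor R = e^0.01 = 1.0101; dividend-adjusted growth = e^(0.01−0.01) = 1.0000.
Risk-neutral probability p = (1.0000 − 0.65)/(1.3 − 0.65) = 0.3500/0.6500 = 0.5385
Terminal stock prices: S_uu = 50.7, S_ud = 25.35, S_dd = 12.68
Terminal payoffs (S − K): max(20.7, 0) = 20.7, max(-4.65, 0) = 0, max(-17.32, 0) = 0
Node u (S = 39): V_u = e^(−0.01)·[0.5385·20.7000 + 0.4615·0.0000] = 11.0352
Node d (S = 19.5): V_d = e^(−0.01)·[0.5385·0.0000 + 0.4615·0.0000] = 0.0000
Node 0 (S = 30): V_0 = e^(−0.01)·[0.5385·11.0352 + 0.4615·0.0000] = 5.8829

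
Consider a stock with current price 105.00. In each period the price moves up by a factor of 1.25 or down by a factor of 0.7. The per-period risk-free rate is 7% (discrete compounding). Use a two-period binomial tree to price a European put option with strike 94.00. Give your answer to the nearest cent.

4.80

Risk-neutral probability p = (1 + 0.07 − 0.7)/(1.25 − 0.7) = 0.3700/0.5500 = 0.6727
Terminal stock prices: S_uu = 164.1, S_ud = 91.88, S_dd = 51.45
Terminal payoffs (K − S): max(-70.06, 0) = 0, max(2.125, 0) = 2.125, max(42.55, 0) = 42.55
Node u (S = 131.2): V_u = 1/1.07·[0.6727·0.0000 + 0.3273·2.1250] = 0.6500
Node d (S = 73.5): V_d = 1/1.07·[0.6727·2.1250 + 0.3273·42.5500] = 14.3505
Node 0 (S = 105): V_0 = 1/1.07·[0.6727·0.6500 + 0.3273·14.3505] = 4.7979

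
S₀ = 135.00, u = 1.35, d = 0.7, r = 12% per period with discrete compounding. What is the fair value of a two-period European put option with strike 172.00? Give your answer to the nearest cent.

Risk-neutral probability p = (1 + 0.12 − 0.7)/(1.35 − 0.7) = 0.4200/0.6500 = 0.6462
Terminal stock prices: S_uu = 246, S_ud = 127.6, S_dd = 66.15
Terminal payoffs (K − S): max(-74.04, 0) = 0, max(44.43, 0) = 44.43, max(105.9, 0) = 105.9
Node u (S = 182.2): V_u = 1/1.12·[0.6462·0.0000 + 0.3538·44.4250] = 14.0354
Node d (S = 94.5): V_d = 1/1.12·[0.6462·44.4250 + 0.3538·105.8500] = 59.0714
Node 0 (S = 135): V_0 = 1/1.12·[0.6462·14.0354 + 0.3538·59.0714] = 26.7600

26.76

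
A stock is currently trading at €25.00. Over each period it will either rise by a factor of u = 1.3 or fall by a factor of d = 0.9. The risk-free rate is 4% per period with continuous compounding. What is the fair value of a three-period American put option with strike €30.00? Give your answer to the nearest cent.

€5.15

Risk-neutral probability p = (e^0.04 − 0.9)/(1.3 − 0.9) = 0.1408/0.4000 = 0.3520
Terminal stock prices: S_uuu = 54.93, S_uud = 38.03, S_udd = 26.33, S_ddd = 18.23
Terminal payoffs (K − S): max(-24.93, 0) = 0, max(-8.025, 0) = 0, max(3.675, 0) = 3.675, max(11.77, 0) = 11.77
Node uu (S = 42.25): continuation = e^(−0.04)·[0.3520·0.0000 + 0.6480·0.0000] = 0.0000; exercise value = 0.0000 ≤ continuation, so V_uu = 0.0000
Node ud (S = 29.25): continuation = e^(−0.04)·[0.3520·0.0000 + 0.6480·3.6750] = 2.2879; exercise value = 0.7500 ≤ continuation, so V_ud = 2.2879
Node dd (S = 20.25): continuation = e^(−0.04)·[0.3520·3.6750 + 0.6480·11.7750] = 8.5737; exercise value = 9.7500 > continuation, so V_dd = 9.7500 (exercise)
Node u (S = 32.5): continuation = e^(−0.04)·[0.3520·0.0000 + 0.6480·2.2879] = 1.4244; exercise value = 0.0000 ≤ continuation, so V_u = 1.4244
Node d (S = 22.5): continuation = e^(−0.04)·[0.3520·2.2879 + 0.6480·9.7500] = 6.8438; exercise value = 7.5000 > continuation, so V_d = 7.5000 (exercise)
Node 0 (S = 25): continuation = e^(−0.04)·[0.3520·1.4244 + 0.6480·7.5000] = 5.1510; exercise value = 5.0000 ≤ continuation, so V_0 = 5.1510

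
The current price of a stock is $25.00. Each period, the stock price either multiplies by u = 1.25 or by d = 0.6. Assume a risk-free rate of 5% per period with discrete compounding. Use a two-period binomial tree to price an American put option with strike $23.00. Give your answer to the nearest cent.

$3.17

Risk-neutral probability p = (1 + 0.05 − 0.6)/(1.25 − 0.6) = 0.4500/0.6500 = 0.6923
Terminal stock prices: S_uu = 39.06, S_ud = 18.75, S_dd = 9
Terminal payoffs (K − S): max(-16.06, 0) = 0, max(4.25, 0) = 4.25, max(14, 0) = 14
Node u (S = 31.25): continuation = 1/1.05·[0.6923·0.0000 + 0.3077·4.2500] = 1.2454; exercise value = 0.0000 ≤ continuation, so V_u = 1.2454
Node d (S = 15): continuation = 1/1.05·[0.6923·4.2500 + 0.3077·14.0000] = 6.9048; exercise value = 8.0000 > continuation, so V_d = 8.0000 (exercise)
Node 0 (S = 25): continuation = 1/1.05·[0.6923·1.2454 + 0.3077·8.0000] = 3.1655; exercise value = 0.0000 ≤ continuation, so V_0 = 3.1655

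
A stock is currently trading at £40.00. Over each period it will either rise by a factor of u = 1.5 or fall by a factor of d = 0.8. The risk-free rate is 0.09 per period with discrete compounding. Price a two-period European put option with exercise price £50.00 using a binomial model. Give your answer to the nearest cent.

£7.86

Risk-neutral probability p = (1 + 0.09 − 0.8)/(1.5 − 0.8) = 0.2900/0.7000 = 0.4143
Terminal stock prices: S_uu = 90, S_ud = 48, S_dd = 25.6
Terminal payoffs (K − S): max(-40, 0) = 0, max(2, 0) = 2, max(24.4, 0) = 24.4
Node u (S = 60): V_u = 1/1.09·[0.4143·0.0000 + 0.5857·2.0000] = 1.0747
Node d (S = 32): V_d = 1/1.09·[0.4143·2.0000 + 0.5857·24.4000] = 13.8716
Node 0 (S = 40): V_0 = 1/1.09·[0.4143·1.0747 + 0.5857·13.8716] = 7.8624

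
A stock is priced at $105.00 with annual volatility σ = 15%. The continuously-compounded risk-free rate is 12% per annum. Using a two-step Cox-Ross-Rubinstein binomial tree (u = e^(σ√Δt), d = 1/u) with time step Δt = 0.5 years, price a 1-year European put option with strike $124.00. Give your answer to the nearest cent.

CRR parameters: u = e^(σ√Δt) = e^(0.15·√0.5) = 1.1119, d = 1/u = 0.8994
Per-period rate: rΔt = 0.12·0.5 = 0.06, so R = e^0.06 = 1.0618
Risk-neutral probability p = (e^0.06 − 0.8994)/(1.1119 − 0.8994) = 0.1625/0.2125 = 0.7645
Terminal stock prices: S_uu = 129.8, S_ud = 105, S_dd = 84.93
Terminal payoffs (K − S): max(-5.813, 0) = 0, max(19, 0) = 19, max(39.07, 0) = 39.07
Node u (S = 116.7): V_u = e^(−0.06)·[0.7645·0.0000 + 0.2355·19.0000] = 4.2146
Node d (S = 94.43): V_d = e^(−0.06)·[0.7645·19.0000 + 0.2355·39.0699] = 22.3454
Node 0 (S = 105): V_0 = e^(−0.06)·[0.7645·4.2146 + 0.2355·22.3454] = 7.9910

$7.99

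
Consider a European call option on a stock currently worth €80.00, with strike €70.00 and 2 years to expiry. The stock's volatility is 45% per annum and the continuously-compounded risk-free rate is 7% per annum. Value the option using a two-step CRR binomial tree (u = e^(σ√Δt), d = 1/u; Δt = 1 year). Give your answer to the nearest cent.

CRR parameters: u = e^(σ√Δt) = e^(0.45·√1) = 1.5683, d = 1/u = 0.6376
Per-period rate: rΔt = 0.07·1 = 0.07, so R = e^0.07 = 1.0725
Risk-neutral probability p = (e^0.07 − 0.6376)/(1.5683 − 0.6376) = 0.4349/0.9307 = 0.4673
Terminal stock prices: S_uu = 196.8, S_ud = 80, S_dd = 32.53
Terminal payoffs (S − K): max(126.8, 0) = 126.8, max(10, 0) = 10, max(-37.47, 0) = 0
Node u (S = 125.5): V_u = e^(−0.07)·[0.4673·126.7682 + 0.5327·10.0000] = 60.1974
Node d (S = 51.01): V_d = e^(−0.07)·[0.4673·10.0000 + 0.5327·0.0000] = 4.3568
Node 0 (S = 80): V_0 = e^(−0.07)·[0.4673·60.1974 + 0.5327·4.3568] = 28.3908

€28.39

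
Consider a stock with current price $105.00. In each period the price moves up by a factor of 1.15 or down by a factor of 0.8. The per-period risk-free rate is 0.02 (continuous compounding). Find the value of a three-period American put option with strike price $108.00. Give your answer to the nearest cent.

Risk-neutral probability p = (e^0.02 − 0.8)/(1.15 − 0.8) = 0.2202/0.3500 = 0.6291
Terminal stock prices: S_uuu = 159.7, S_uud = 111.1, S_udd = 77.28, S_ddd = 53.76
Terminal payoffs (K − S): max(-51.69, 0) = 0, max(-3.09, 0) = 0, max(30.72, 0) = 30.72, max(54.24, 0) = 54.24
Node uu (S = 138.9): continuation = e^(−0.02)·[0.6291·0.0000 + 0.3709·0.0000] = 0.0000; exercise value = 0.0000 ≤ continuation, so V_uu = 0.0000
Node ud (S = 96.6): continuation = e^(−0.02)·[0.6291·0.0000 + 0.3709·30.7200] = 11.1670; exercise value = 11.4000 > continuation, so V_ud = 11.4000 (exercise)
Node dd (S = 67.2): continuation = e^(−0.02)·[0.6291·30.7200 + 0.3709·54.2400] = 38.6615; exercise value = 40.8000 > continuation, so V_dd = 40.8000 (exercise)
Node u (S = 120.7): continuation = e^(−0.02)·[0.6291·0.0000 + 0.3709·11.4000] = 4.1440; exercise value = 0.0000 ≤ continuation, so V_u = 4.1440
Node d (S = 84): continuation = e^(−0.02)·[0.6291·11.4000 + 0.3709·40.8000] = 21.8615; exercise value = 24.0000 > continuation, so V_d = 24.0000 (exercise)
Node 0 (S = 105): continuation = e^(−0.02)·[0.6291·4.1440 + 0.3709·24.0000] = 11.2798; exercise value = 3.0000 ≤ continuation, so V_0 = 11.2798

$11.28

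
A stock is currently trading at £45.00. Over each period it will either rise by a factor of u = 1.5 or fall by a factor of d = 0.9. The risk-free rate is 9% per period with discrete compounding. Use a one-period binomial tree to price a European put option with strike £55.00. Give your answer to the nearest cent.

£9.09

Risk-neutral probability p = (1 + 0.09 − 0.9)/(1.5 − 0.9) = 0.1900/0.6000 = 0.3167
Terminal stock prices: S_u = 67.5, S_d = 40.5
Terminal payoffs (K − S): max(-12.5, 0) = 0, max(14.5, 0) = 14.5
Node 0 (S = 45): V_0 = 1/1.09·[0.3167·0.0000 + 0.6833·14.5000] = 9.0902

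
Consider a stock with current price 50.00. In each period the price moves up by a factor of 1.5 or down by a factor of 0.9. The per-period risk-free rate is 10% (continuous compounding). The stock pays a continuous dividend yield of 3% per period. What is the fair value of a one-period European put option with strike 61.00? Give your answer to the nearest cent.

Per-period risk-free factor R = e^0.1 = 1.1052; dividend-adjusted growth = e^(0.1−0.03) = 1.0725.
Risk-neutral probability p = (1.0725 − 0.9)/(1.5 − 0.9) = 0.1725/0.6000 = 0.2875
Terminal stock prices: S_u = 75, S_d = 45
Terminal payoffs (K − S): max(-14, 0) = 0, max(16, 0) = 16
Node 0 (S = 50): V_0 = e^(−0.1)·[0.2875·0.0000 + 0.7125·16.0000] = 10.3149

10.31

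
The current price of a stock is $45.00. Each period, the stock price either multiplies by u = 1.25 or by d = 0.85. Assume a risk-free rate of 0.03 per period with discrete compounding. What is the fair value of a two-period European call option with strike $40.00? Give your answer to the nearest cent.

$9.43

Risk-neutral probability p = (1 + 0.03 − 0.85)/(1.25 − 0.85) = 0.1800/0.4000 = 0.4500
Terminal stock prices: S_uu = 70.31, S_ud = 47.81, S_dd = 32.51
Terminal payoffs (S − K): max(30.31, 0) = 30.31, max(7.812, 0) = 7.812, max(-7.488, 0) = 0
Node u (S = 56.25): V_u = 1/1.03·[0.4500·30.3125 + 0.5500·7.8125] = 17.4150
Node d (S = 38.25): V_d = 1/1.03·[0.4500·7.8125 + 0.5500·0.0000] = 3.4132
Node 0 (S = 45): V_0 = 1/1.03·[0.4500·17.4150 + 0.5500·3.4132] = 9.4311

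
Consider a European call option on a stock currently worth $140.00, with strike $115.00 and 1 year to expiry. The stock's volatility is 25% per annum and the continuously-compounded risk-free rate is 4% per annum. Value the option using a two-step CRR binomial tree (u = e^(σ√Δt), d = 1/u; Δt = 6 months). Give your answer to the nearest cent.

CRR parameters: u = e^(σ√Δt) = e^(0.25·√0.5) = 1.1934, d = 1/u = 0.8380
Per-period rate: rΔt = 0.04·0.5 = 0.02, so R = e^0.02 = 1.0202
Risk-neutral probability p = (e^0.02 − 0.8380)/(1.1934 − 0.8380) = 0.1822/0.3554 = 0.5128
Terminal stock prices: S_uu = 199.4, S_ud = 140, S_dd = 98.31
Terminal payoffs (S − K): max(84.38, 0) = 84.38, max(25, 0) = 25, max(-16.69, 0) = 0
Node u (S = 167.1): V_u = e^(−0.02)·[0.5128·84.3767 + 0.4872·25.0000] = 54.3482
Node d (S = 117.3): V_d = e^(−0.02)·[0.5128·25.0000 + 0.4872·0.0000] = 12.5652
Node 0 (S = 140): V_0 = e^(−0.02)·[0.5128·54.3482 + 0.4872·12.5652] = 33.3169

$33.32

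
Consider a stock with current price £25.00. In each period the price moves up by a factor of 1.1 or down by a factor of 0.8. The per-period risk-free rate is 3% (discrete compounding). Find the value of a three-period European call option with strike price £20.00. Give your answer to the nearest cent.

Risk-neutral probability p = (1 + 0.03 − 0.8)/(1.1 − 0.8) = 0.2300/0.3000 = 0.7667
Terminal stock prices: S_uuu = 33.28, S_uud = 24.2, S_udd = 17.6, S_ddd = 12.8
Terminal payoffs (S − K): max(13.28, 0) = 13.28, max(4.2, 0) = 4.2, max(-2.4, 0) = 0, max(-7.2, 0) = 0
Node uu (S = 30.25): V_uu = 1/1.03·[0.7667·13.2750 + 0.2333·4.2000] = 10.8325
Node ud (S = 22): V_ud = 1/1.03·[0.7667·4.2000 + 0.2333·0.0000] = 3.1262
Node dd (S = 16): V_dd = 1/1.03·[0.7667·0.0000 + 0.2333·0.0000] = 0.0000
Node u (S = 27.5): V_u = 1/1.03·[0.7667·10.8325 + 0.2333·3.1262] = 8.7712
Node d (S = 20): V_d = 1/1.03·[0.7667·3.1262 + 0.2333·0.0000] = 2.3270
Node 0 (S = 25): V_0 = 1/1.03·[0.7667·8.7712 + 0.2333·2.3270] = 7.0559

£7.06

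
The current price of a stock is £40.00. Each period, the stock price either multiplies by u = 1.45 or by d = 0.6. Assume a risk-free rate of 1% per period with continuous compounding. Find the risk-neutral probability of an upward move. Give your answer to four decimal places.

p = 0.4824

Risk-neutral probability p = (e^0.01 − 0.6)/(1.45 − 0.6) = 0.4101/0.8500 = 0.4824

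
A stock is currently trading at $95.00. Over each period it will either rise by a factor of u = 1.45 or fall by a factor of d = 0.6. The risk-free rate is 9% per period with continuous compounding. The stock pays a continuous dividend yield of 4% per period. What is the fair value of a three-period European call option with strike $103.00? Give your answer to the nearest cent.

Per-period risk-free factor R = e^0.09 = 1.0942; dividend-adjusted growth = e^(0.09−0.04) = 1.0513.
Risk-neutral probability p = (1.0513 − 0.6)/(1.45 − 0.6) = 0.4513/0.8500 = 0.5309
Terminal stock prices: S_uuu = 289.6, S_uud = 119.8, S_udd = 49.59, S_ddd = 20.52
Terminal payoffs (S − K): max(186.6, 0) = 186.6, max(16.84, 0) = 16.84, max(-53.41, 0) = 0, max(-82.48, 0) = 0
Node uu (S = 199.7): V_uu = e^(−0.09)·[0.5309·186.6194 + 0.4691·16.8425] = 97.7708
Node ud (S = 82.65): V_ud = e^(−0.09)·[0.5309·16.8425 + 0.4691·0.0000] = 8.1722
Node dd (S = 34.2): V_dd = e^(−0.09)·[0.5309·0.0000 + 0.4691·0.0000] = 0.0000
Node u (S = 137.8): V_u = e^(−0.09)·[0.5309·97.7708 + 0.4691·8.1722] = 50.9432
Node d (S = 57): V_d = e^(−0.09)·[0.5309·8.1722 + 0.4691·0.0000] = 3.9653
Node 0 (S = 95): V_0 = e^(−0.09)·[0.5309·50.9432 + 0.4691·3.9653] = 26.4183

$26.42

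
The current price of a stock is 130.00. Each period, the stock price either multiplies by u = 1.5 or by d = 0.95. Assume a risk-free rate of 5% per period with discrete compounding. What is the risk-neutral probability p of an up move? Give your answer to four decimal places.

Risk-neutral probability p = (1 + 0.05 − 0.95)/(1.5 − 0.95) = 0.1000/0.5500 = 0.1818

p = 0.1818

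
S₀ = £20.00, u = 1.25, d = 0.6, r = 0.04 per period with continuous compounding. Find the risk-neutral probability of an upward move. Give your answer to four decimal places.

Risk-neutral probability p = (e^0.04 − 0.6)/(1.25 − 0.6) = 0.4408/0.6500 = 0.6782

p = 0.6782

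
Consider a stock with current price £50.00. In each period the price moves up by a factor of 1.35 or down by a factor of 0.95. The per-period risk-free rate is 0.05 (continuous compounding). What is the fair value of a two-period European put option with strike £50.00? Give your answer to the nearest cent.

£2.46

Risk-neutral probability p = (e^0.05 − 0.95)/(1.35 − 0.95) = 0.1013/0.4000 = 0.2532
Terminal stock prices: S_uu = 91.13, S_ud = 64.12, S_dd = 45.12
Terminal payoffs (K − S): max(-41.13, 0) = 0, max(-14.12, 0) = 0, max(4.875, 0) = 4.875
Node u (S = 67.5): V_u = e^(−0.05)·[0.2532·0.0000 + 0.7468·0.0000] = 0.0000
Node d (S = 47.5): V_d = e^(−0.05)·[0.2532·0.0000 + 0.7468·4.8750] = 3.4632
Node 0 (S = 50): V_0 = e^(−0.05)·[0.2532·0.0000 + 0.7468·3.4632] = 2.4603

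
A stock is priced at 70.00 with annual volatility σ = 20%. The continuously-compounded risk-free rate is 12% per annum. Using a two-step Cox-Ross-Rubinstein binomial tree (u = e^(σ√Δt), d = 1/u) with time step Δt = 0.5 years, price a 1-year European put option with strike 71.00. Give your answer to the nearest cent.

CRR parameters: u = e^(σ√Δt) = e^(0.2·√0.5) = 1.1519, d = 1/u = 0.8681
Per-period rate: rΔt = 0.12·0.5 = 0.06, so R = e^0.06 = 1.0618
Risk-neutral probability p = (e^0.06 − 0.8681)/(1.1519 − 0.8681) = 0.1937/0.2838 = 0.6826
Terminal stock prices: S_uu = 92.88, S_ud = 70, S_dd = 52.75
Terminal payoffs (K − S): max(-21.88, 0) = 0, max(1, 0) = 1, max(18.25, 0) = 18.25
Node u (S = 80.63): V_u = e^(−0.06)·[0.6826·0.0000 + 0.3174·1.0000] = 0.2989
Node d (S = 60.77): V_d = e^(−0.06)·[0.6826·1.0000 + 0.3174·18.2453] = 6.0966
Node 0 (S = 70): V_0 = e^(−0.06)·[0.6826·0.2989 + 0.3174·6.0966] = 2.0145

2.01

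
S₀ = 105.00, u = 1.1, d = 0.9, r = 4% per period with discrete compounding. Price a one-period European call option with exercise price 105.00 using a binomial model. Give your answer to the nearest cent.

Risk-neutral probability p = (1 + 0.04 − 0.9)/(1.1 − 0.9) = 0.1400/0.2000 = 0.7000
Terminal stock prices: S_u = 115.5, S_d = 94.5
Terminal payoffs (S − K): max(10.5, 0) = 10.5, max(-10.5, 0) = 0
Node 0 (S = 105): V_0 = 1/1.04·[0.7000·10.5000 + 0.3000·0.0000] = 7.0673

7.07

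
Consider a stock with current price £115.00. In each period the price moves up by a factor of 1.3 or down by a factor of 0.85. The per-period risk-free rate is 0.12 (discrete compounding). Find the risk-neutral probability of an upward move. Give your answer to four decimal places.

p = 0.6000

Risk-neutral probability p = (1 + 0.12 − 0.85)/(1.3 − 0.85) = 0.2700/0.4500 = 0.6000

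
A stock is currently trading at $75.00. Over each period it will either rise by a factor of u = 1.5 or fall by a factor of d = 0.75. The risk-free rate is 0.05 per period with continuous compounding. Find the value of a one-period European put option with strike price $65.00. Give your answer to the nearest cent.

$4.98

Risk-neutral probability p = (e^0.05 − 0.75)/(1.5 − 0.75) = 0.3013/0.7500 = 0.4017
Terminal stock prices: S_u = 112.5, S_d = 56.25
Terminal payoffs (K − S): max(-47.5, 0) = 0, max(8.75, 0) = 8.75
Node 0 (S = 75): V_0 = e^(−0.05)·[0.4017·0.0000 + 0.5983·8.7500] = 4.9798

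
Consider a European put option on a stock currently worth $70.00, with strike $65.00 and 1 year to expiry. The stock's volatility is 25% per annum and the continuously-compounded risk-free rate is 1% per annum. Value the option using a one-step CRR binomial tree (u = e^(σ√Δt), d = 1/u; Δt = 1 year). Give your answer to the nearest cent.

CRR parameters: u = e^(σ√Δt) = e^(0.25·√1) = 1.2840, d = 1/u = 0.7788
Per-period rate: rΔt = 0.01·1 = 0.01, so R = e^0.01 = 1.0101
Risk-neutral probability p = (e^0.01 − 0.7788)/(1.2840 − 0.7788) = 0.2312/0.5052 = 0.4577
Terminal stock prices: S_u = 89.88, S_d = 54.52
Terminal payoffs (K − S): max(-24.88, 0) = 0, max(10.48, 0) = 10.48
Node 0 (S = 70): V_0 = e^(−0.01)·[0.4577·0.0000 + 0.5423·10.4839] = 5.6287

$5.63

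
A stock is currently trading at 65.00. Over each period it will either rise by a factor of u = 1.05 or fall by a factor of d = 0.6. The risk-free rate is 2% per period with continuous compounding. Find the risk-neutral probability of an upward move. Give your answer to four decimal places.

p = 0.9338

Risk-neutral probability p = (e^0.02 − 0.6)/(1.05 − 0.6) = 0.4202/0.4500 = 0.9338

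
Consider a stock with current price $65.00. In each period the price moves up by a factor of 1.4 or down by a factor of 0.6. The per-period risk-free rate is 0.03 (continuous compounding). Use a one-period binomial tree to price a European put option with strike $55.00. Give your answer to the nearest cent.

Risk-neutral probability p = (e^0.03 − 0.6)/(1.4 − 0.6) = 0.4305/0.8000 = 0.5381
Terminal stock prices: S_u = 91, S_d = 39
Terminal payoffs (K − S): max(-36, 0) = 0, max(16, 0) = 16
Node 0 (S = 65): V_0 = e^(−0.03)·[0.5381·0.0000 + 0.4619·16.0000] = 7.1725

$7.17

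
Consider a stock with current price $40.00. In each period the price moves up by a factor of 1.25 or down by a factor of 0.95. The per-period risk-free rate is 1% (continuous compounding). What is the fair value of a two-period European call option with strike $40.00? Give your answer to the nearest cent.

$3.24

Risk-neutral probability p = (e^0.01 − 0.95)/(1.25 − 0.95) = 0.0601/0.3000 = 0.2002
Terminal stock prices: S_uu = 62.5, S_ud = 47.5, S_dd = 36.1
Terminal payoffs (S − K): max(22.5, 0) = 22.5, max(7.5, 0) = 7.5, max(-3.9, 0) = 0
Node u (S = 50): V_u = e^(−0.01)·[0.2002·22.5000 + 0.7998·7.5000] = 10.3980
Node d (S = 38): V_d = e^(−0.01)·[0.2002·7.5000 + 0.7998·0.0000] = 1.4863
Node 0 (S = 40): V_0 = e^(−0.01)·[0.2002·10.3980 + 0.7998·1.4863] = 3.2376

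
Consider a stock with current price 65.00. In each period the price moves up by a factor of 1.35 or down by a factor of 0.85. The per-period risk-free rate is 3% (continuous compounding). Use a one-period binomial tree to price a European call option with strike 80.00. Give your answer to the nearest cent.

Risk-neutral probability p = (e^0.03 − 0.85)/(1.35 − 0.85) = 0.1805/0.5000 = 0.3609
Terminal stock prices: S_u = 87.75, S_d = 55.25
Terminal payoffs (S − K): max(7.75, 0) = 7.75, max(-24.75, 0) = 0
Node 0 (S = 65): V_0 = e^(−0.03)·[0.3609·7.7500 + 0.6391·0.0000] = 2.7144

2.71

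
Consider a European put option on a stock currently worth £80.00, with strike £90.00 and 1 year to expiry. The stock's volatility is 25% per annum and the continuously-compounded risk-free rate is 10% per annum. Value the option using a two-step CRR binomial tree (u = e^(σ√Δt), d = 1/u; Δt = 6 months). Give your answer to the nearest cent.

CRR parameters: u = e^(σ√Δt) = e^(0.25·√0.5) = 1.1934, d = 1/u = 0.8380
Per-period rate: rΔt = 0.1·0.5 = 0.05, so R = e^0.05 = 1.0513
Risk-neutral probability p = (e^0.05 − 0.8380)/(1.1934 − 0.8380) = 0.2133/0.3554 = 0.6002
Terminal stock prices: S_uu = 113.9, S_ud = 80, S_dd = 56.18
Terminal payoffs (K − S): max(-23.93, 0) = 0, max(10, 0) = 10, max(33.82, 0) = 33.82
Node u (S = 95.47): V_u = e^(−0.05)·[0.6002·0.0000 + 0.3998·10.0000] = 3.8032
Node d (S = 67.04): V_d = e^(−0.05)·[0.6002·10.0000 + 0.3998·33.8249] = 18.5733
Node 0 (S = 80): V_0 = e^(−0.05)·[0.6002·3.8032 + 0.3998·18.5733] = 9.2350

£9.24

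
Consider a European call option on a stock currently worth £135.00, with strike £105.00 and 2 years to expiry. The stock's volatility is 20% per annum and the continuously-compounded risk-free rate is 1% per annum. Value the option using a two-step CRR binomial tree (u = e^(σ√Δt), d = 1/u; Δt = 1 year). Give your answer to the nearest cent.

CRR parameters: u = e^(σ√Δt) = e^(0.2·√1) = 1.2214, d = 1/u = 0.8187
Per-period rate: rΔt = 0.01·1 = 0.01, so R = e^0.01 = 1.0101
Risk-neutral probability p = (e^0.01 − 0.8187)/(1.2214 − 0.8187) = 0.1913/0.4027 = 0.4751
Terminal stock prices: S_uu = 201.4, S_ud = 135, S_dd = 90.49
Terminal payoffs (S − K): max(96.4, 0) = 96.4, max(30, 0) = 30, max(-14.51, 0) = 0
Node u (S = 164.9): V_u = e^(−0.01)·[0.4751·96.3963 + 0.5249·30.0000] = 60.9341
Node d (S = 110.5): V_d = e^(−0.01)·[0.4751·30.0000 + 0.5249·0.0000] = 14.1119
Node 0 (S = 135): V_0 = e^(−0.01)·[0.4751·60.9341 + 0.5249·14.1119] = 35.9965

£36.00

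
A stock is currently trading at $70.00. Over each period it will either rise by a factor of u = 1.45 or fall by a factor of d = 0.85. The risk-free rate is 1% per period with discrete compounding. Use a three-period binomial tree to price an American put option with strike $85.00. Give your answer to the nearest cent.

Risk-neutral probability p = (1 + 0.01 − 0.85)/(1.45 − 0.85) = 0.1600/0.6000 = 0.2667
Terminal stock prices: S_uuu = 213.4, S_uud = 125.1, S_udd = 73.33, S_ddd = 42.99
Terminal payoffs (K − S): max(-128.4, 0) = 0, max(-40.1, 0) = 0, max(11.67, 0) = 11.67, max(42.01, 0) = 42.01
Node uu (S = 147.2): continuation = 1/1.01·[0.2667·0.0000 + 0.7333·0.0000] = 0.0000; exercise value = 0.0000 ≤ continuation, so V_uu = 0.0000
Node ud (S = 86.27): continuation = 1/1.01·[0.2667·0.0000 + 0.7333·11.6663] = 8.4705; exercise value = 0.0000 ≤ continuation, so V_ud = 8.4705
Node dd (S = 50.57): continuation = 1/1.01·[0.2667·11.6663 + 0.7333·42.0113] = 33.5834; exercise value = 34.4250 > continuation, so V_dd = 34.4250 (exercise)
Node u (S = 101.5): continuation = 1/1.01·[0.2667·0.0000 + 0.7333·8.4705] = 6.1502; exercise value = 0.0000 ≤ continuation, so V_u = 6.1502
Node d (S = 59.5): continuation = 1/1.01·[0.2667·8.4705 + 0.7333·34.4250] = 27.2315; exercise value = 25.5000 ≤ continuation, so V_d = 27.2315
Node 0 (S = 70): continuation = 1/1.01·[0.2667·6.1502 + 0.7333·27.2315] = 21.3959; exercise value = 15.0000 ≤ continuation, so V_0 = 21.3959

$21.40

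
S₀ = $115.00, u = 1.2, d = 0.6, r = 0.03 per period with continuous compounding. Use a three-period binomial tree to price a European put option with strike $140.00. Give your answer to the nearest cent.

$32.77

Risk-neutral probability p = (e^0.03 − 0.6)/(1.2 − 0.6) = 0.4305/0.6000 = 0.7174
Terminal stock prices: S_uuu = 198.7, S_uud = 99.36, S_udd = 49.68, S_ddd = 24.84
Terminal payoffs (K − S): max(-58.72, 0) = 0, max(40.64, 0) = 40.64, max(90.32, 0) = 90.32, max(115.2, 0) = 115.2
Node uu (S = 165.6): V_uu = e^(−0.03)·[0.7174·0.0000 + 0.2826·40.6400] = 11.1445
Node ud (S = 82.8): V_ud = e^(−0.03)·[0.7174·40.6400 + 0.2826·90.3200] = 53.0624
Node dd (S = 41.4): V_dd = e^(−0.03)·[0.7174·90.3200 + 0.2826·115.1600] = 94.4624
Node u (S = 138): V_u = e^(−0.03)·[0.7174·11.1445 + 0.2826·53.0624] = 22.3100
Node d (S = 69): V_d = e^(−0.03)·[0.7174·53.0624 + 0.2826·94.4624] = 62.8470
Node 0 (S = 115): V_0 = e^(−0.03)·[0.7174·22.3100 + 0.2826·62.8470] = 32.7669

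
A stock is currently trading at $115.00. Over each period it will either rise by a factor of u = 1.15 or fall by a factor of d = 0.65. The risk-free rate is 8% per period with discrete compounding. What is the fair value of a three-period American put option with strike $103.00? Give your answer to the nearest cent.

$5.76

Risk-neutral probability p = (1 + 0.08 − 0.65)/(1.15 − 0.65) = 0.4300/0.5000 = 0.8600
Terminal stock prices: S_uuu = 174.9, S_uud = 98.86, S_udd = 55.88, S_ddd = 31.58
Terminal payoffs (K − S): max(-71.9, 0) = 0, max(4.143, 0) = 4.143, max(47.12, 0) = 47.12, max(71.42, 0) = 71.42
Node uu (S = 152.1): continuation = 1/1.08·[0.8600·0.0000 + 0.1400·4.1431] = 0.5371; exercise value = 0.0000 ≤ continuation, so V_uu = 0.5371
Node ud (S = 85.96): continuation = 1/1.08·[0.8600·4.1431 + 0.1400·47.1244] = 9.4079; exercise value = 17.0375 > continuation, so V_ud = 17.0375 (exercise)
Node dd (S = 48.59): continuation = 1/1.08·[0.8600·47.1244 + 0.1400·71.4181] = 46.7829; exercise value = 54.4125 > continuation, so V_dd = 54.4125 (exercise)
Node u (S = 132.2): continuation = 1/1.08·[0.8600·0.5371 + 0.1400·17.0375] = 2.6362; exercise value = 0.0000 ≤ continuation, so V_u = 2.6362
Node d (S = 74.75): continuation = 1/1.08·[0.8600·17.0375 + 0.1400·54.4125] = 20.6204; exercise value = 28.2500 > continuation, so V_d = 28.2500 (exercise)
Node 0 (S = 115): continuation = 1/1.08·[0.8600·2.6362 + 0.1400·28.2500] = 5.7613; exercise value = 0.0000 ≤ continuation, so V_0 = 5.7613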